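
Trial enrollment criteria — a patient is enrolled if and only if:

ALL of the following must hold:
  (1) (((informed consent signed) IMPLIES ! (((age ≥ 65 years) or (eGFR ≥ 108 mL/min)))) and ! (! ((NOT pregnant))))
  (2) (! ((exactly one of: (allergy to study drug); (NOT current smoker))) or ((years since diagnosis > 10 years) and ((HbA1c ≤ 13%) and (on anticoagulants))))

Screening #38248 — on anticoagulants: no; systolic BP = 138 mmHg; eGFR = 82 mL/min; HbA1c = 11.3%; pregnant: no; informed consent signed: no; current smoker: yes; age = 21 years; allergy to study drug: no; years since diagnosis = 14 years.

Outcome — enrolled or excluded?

Enrolled

Atomic conditions:
  informed consent signed: no → false
  age ≥ 65 years: 21 ≥ 65 is false
  eGFR ≥ 108 mL/min: 82 ≥ 108 is false
  NOT pregnant: no → true
  allergy to study drug: no → false
  NOT current smoker: yes → false
  years since diagnosis > 10 years: 14 > 10 is true
  HbA1c ≤ 13%: 11.3 ≤ 13 is true
  on anticoagulants: no → false
Combine:
[1.1.2.1] false OR false = false
[1.1.2] NOT false = true
[1.1] false → true (antecedent false ⇒ implication holds) = true
[1.2.1] NOT true = false
[1.2] NOT false = true
[1] true AND true = true
[2.1.1] exactly-one(false, false) = false
[2.1] NOT false = true
[2.2.2] true AND false = false
[2.2] true AND false = false
[2] true OR false = true
[root] true AND true = true
Overall: true → enrolled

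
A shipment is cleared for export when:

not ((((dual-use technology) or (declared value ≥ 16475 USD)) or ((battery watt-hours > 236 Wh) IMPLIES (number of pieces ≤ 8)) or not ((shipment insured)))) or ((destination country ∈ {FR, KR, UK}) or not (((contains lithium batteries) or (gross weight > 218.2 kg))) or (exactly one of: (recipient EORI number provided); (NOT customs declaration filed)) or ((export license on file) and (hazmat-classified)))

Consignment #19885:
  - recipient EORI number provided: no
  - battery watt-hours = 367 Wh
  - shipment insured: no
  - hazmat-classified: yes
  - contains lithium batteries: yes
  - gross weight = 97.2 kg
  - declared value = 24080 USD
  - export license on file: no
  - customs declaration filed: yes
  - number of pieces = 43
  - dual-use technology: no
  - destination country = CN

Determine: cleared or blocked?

Atomic conditions:
  dual-use technology: no → false
  declared value ≥ 16475 USD: 24080 ≥ 16475 is true
  battery watt-hours > 236 Wh: 367 > 236 is true
  number of pieces ≤ 8: 43 ≤ 8 is false
  shipment insured: no → false
  destination country ∈ {FR, KR, UK}: CN is not in the set → false
  contains lithium batteries: yes → true
  gross weight > 218.2 kg: 97.2 > 218.2 is false
  recipient EORI number provided: no → false
  NOT customs declaration filed: yes → false
  export license on file: no → false
  hazmat-classified: yes → true
Combine:
[1.1.1] false OR true = true
[1.1.2] true → false = false
[1.1.3] NOT false = true
[1.1] true OR false OR true = true
[1] NOT true = false
[2.2.1] true OR false = true
[2.2] NOT true = false
[2.3] exactly-one(false, false) = false
[2.4] false AND true = false
[2] false OR false OR false OR false = false
[root] false OR false = false
Overall: false → blocked

Blocked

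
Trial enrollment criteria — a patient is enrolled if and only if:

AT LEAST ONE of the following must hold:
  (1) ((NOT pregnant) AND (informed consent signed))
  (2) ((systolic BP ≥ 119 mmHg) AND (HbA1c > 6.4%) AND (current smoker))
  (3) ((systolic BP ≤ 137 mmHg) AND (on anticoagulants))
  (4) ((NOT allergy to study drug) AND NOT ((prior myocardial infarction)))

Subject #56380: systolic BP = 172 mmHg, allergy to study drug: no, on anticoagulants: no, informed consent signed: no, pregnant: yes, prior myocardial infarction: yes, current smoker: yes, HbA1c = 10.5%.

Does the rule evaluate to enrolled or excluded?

Enrolled

Atomic conditions:
  NOT pregnant: yes → false
  informed consent signed: no → false
  systolic BP ≥ 119 mmHg: 172 ≥ 119 is true
  HbA1c > 6.4%: 10.5 > 6.4 is true
  current smoker: yes → true
  systolic BP ≤ 137 mmHg: 172 ≤ 137 is false
  on anticoagulants: no → false
  NOT allergy to study drug: no → true
  prior myocardial infarction: yes → true
Combine:
[1] false AND false = false
[2] true AND true AND true = true
[3] false AND false = false
[4.2] NOT true = false
[4] true AND false = false
[root] false OR true OR false OR false = true
Overall: true → enrolled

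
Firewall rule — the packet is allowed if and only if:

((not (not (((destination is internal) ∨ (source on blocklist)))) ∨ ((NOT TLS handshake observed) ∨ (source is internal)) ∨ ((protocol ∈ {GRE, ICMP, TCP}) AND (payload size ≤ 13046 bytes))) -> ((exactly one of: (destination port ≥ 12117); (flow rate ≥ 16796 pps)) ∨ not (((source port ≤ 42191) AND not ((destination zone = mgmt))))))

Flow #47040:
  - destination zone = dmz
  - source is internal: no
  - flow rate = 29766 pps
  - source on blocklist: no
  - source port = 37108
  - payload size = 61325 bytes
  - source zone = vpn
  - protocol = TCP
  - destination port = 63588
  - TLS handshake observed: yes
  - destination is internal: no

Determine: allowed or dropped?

Atomic conditions:
  destination is internal: no → false
  source on blocklist: no → false
  NOT TLS handshake observed: yes → false
  source is internal: no → false
  protocol ∈ {GRE, ICMP, TCP}: TCP is in the set → true
  payload size ≤ 13046 bytes: 61325 ≤ 13046 is false
  destination port ≥ 12117: 63588 ≥ 12117 is true
  flow rate ≥ 16796 pps: 29766 ≥ 16796 is true
  source port ≤ 42191: 37108 ≤ 42191 is true
  destination zone = mgmt: dmz == mgmt is false
Combine:
[1.1.1.1] false OR false = false
[1.1.1] NOT false = true
[1.1] NOT true = false
[1.2] false OR false = false
[1.3] true AND false = false
[1] false OR false OR false = false
[2.1] exactly-one(true, true) = false
[2.2.1.2] NOT false = true
[2.2.1] true AND true = true
[2.2] NOT true = false
[2] false OR false = false
[root] false → false (antecedent false ⇒ implication holds) = true
Overall: true → allowed

Allowed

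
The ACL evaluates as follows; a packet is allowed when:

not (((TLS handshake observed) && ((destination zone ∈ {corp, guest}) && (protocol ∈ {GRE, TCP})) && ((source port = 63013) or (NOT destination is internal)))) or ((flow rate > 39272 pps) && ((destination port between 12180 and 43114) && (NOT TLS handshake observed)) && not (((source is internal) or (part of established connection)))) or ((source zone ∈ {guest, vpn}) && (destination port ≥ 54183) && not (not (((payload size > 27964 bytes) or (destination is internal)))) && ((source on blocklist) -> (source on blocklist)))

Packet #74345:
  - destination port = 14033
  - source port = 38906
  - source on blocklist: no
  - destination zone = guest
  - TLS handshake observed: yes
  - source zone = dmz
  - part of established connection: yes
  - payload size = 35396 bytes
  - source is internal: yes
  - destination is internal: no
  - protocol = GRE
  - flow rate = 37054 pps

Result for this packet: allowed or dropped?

Dropped

Atomic conditions:
  TLS handshake observed: yes → true
  destination zone ∈ {corp, guest}: guest is in the set → true
  protocol ∈ {GRE, TCP}: GRE is in the set → true
  source port = 63013: 38906 == 63013 is false
  NOT destination is internal: no → true
  flow rate > 39272 pps: 37054 > 39272 is false
  destination port between 12180 and 43114: 14033 in [12180, 43114] is true
  NOT TLS handshake observed: yes → false
  source is internal: yes → true
  part of established connection: yes → true
  source zone ∈ {guest, vpn}: dmz is not in the set → false
  destination port ≥ 54183: 14033 ≥ 54183 is false
  payload size > 27964 bytes: 35396 > 27964 is true
  destination is internal: no → false
  source on blocklist: no → false
Combine:
[1.1.2] true AND true = true
[1.1.3] false OR true = true
[1.1] true AND true AND true = true
[1] NOT true = false
[2.2] true AND false = false
[2.3.1] true OR true = true
[2.3] NOT true = false
[2] false AND false AND false = false
[3.3.1.1] true OR false = true
[3.3.1] NOT true = false
[3.3] NOT false = true
[3.4] false → false (antecedent false ⇒ implication holds) = true
[3] false AND false AND true AND true = false
[root] false OR false OR false = false
Overall: false → dropped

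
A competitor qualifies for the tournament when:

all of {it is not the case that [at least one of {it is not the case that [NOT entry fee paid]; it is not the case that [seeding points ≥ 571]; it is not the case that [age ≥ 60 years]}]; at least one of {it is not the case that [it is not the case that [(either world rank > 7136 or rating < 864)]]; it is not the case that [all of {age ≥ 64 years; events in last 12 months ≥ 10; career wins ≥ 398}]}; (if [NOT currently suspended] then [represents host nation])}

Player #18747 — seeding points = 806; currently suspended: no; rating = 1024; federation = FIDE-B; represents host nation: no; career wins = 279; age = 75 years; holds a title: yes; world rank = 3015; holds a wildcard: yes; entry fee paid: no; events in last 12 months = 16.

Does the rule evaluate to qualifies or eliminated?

Eliminated

Atomic conditions:
  NOT entry fee paid: no → true
  seeding points ≥ 571: 806 ≥ 571 is true
  age ≥ 60 years: 75 ≥ 60 is true
  world rank > 7136: 3015 > 7136 is false
  rating < 864: 1024 < 864 is false
  age ≥ 64 years: 75 ≥ 64 is true
  events in last 12 months ≥ 10: 16 ≥ 10 is true
  career wins ≥ 398: 279 ≥ 398 is false
  NOT currently suspended: no → true
  represents host nation: no → false
Combine:
[1.1.1] NOT true = false
[1.1.2] NOT true = false
[1.1.3] NOT true = false
[1.1] false OR false OR false = false
[1] NOT false = true
[2.1.1.1] false OR false = false
[2.1.1] NOT false = true
[2.1] NOT true = false
[2.2.1] true AND true AND false = false
[2.2] NOT false = true
[2] false OR true = true
[3] true → false = false
[root] true AND true AND false = false
Overall: false → eliminated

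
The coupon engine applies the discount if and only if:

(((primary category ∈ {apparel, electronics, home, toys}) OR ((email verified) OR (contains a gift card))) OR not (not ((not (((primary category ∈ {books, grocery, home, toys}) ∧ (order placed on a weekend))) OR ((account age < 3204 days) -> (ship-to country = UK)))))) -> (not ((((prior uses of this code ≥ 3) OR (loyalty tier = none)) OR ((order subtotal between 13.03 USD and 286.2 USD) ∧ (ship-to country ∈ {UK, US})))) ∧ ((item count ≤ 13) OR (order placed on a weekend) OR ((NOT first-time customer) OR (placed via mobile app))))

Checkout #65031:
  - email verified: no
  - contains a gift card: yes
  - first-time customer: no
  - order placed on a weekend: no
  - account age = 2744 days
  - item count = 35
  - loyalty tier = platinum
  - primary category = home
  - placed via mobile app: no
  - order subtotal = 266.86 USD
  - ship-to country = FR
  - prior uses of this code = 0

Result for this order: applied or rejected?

Atomic conditions:
  primary category ∈ {apparel, electronics, home, toys}: home is in the set → true
  email verified: no → false
  contains a gift card: yes → true
  primary category ∈ {books, grocery, home, toys}: home is in the set → true
  order placed on a weekend: no → false
  account age < 3204 days: 2744 < 3204 is true
  ship-to country = UK: FR == UK is false
  prior uses of this code ≥ 3: 0 ≥ 3 is false
  loyalty tier = none: platinum == none is false
  order subtotal between 13.03 USD and 286.2 USD: 266.86 in [13.03, 286.2] is true
  ship-to country ∈ {UK, US}: FR is not in the set → false
  item count ≤ 13: 35 ≤ 13 is false
  NOT first-time customer: no → true
  placed via mobile app: no → false
Combine:
[1.1.2] false OR true = true
[1.1] true OR true = true
[1.2.1.1.1.1] true AND false = false
[1.2.1.1.1] NOT false = true
[1.2.1.1.2] true → false = false
[1.2.1.1] true OR false = true
[1.2.1] NOT true = false
[1.2] NOT false = true
[1] true OR true = true
[2.1.1.1] false OR false = false
[2.1.1.2] true AND false = false
[2.1.1] false OR false = false
[2.1] NOT false = true
[2.2.3] true OR false = true
[2.2] false OR false OR true = true
[2] true AND true = true
[root] true → true = true
Overall: true → applied

Applied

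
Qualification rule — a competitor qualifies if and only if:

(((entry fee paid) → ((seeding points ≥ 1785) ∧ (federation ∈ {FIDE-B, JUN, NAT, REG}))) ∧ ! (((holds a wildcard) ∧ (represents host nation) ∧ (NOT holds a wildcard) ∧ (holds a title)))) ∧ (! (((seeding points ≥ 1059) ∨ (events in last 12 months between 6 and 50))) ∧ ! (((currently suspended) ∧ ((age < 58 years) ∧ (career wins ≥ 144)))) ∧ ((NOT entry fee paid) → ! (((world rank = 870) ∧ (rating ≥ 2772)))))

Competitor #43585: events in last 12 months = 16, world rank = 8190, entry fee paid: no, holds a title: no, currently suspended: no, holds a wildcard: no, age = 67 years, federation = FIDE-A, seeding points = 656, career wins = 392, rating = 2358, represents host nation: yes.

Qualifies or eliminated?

Eliminated

Atomic conditions:
  entry fee paid: no → false
  seeding points ≥ 1785: 656 ≥ 1785 is false
  federation ∈ {FIDE-B, JUN, NAT, REG}: FIDE-A is not in the set → false
  holds a wildcard: no → false
  represents host nation: yes → true
  NOT holds a wildcard: no → true
  holds a title: no → false
  seeding points ≥ 1059: 656 ≥ 1059 is false
  events in last 12 months between 6 and 50: 16 in [6, 50] is true
  currently suspended: no → false
  age < 58 years: 67 < 58 is false
  career wins ≥ 144: 392 ≥ 144 is true
  NOT entry fee paid: no → true
  world rank = 870: 8190 == 870 is false
  rating ≥ 2772: 2358 ≥ 2772 is false
Combine:
[1.1.2] false AND false = false
[1.1] false → false (antecedent false ⇒ implication holds) = true
[1.2.1] false AND true AND true AND false = false
[1.2] NOT false = true
[1] true AND true = true
[2.1.1] false OR true = true
[2.1] NOT true = false
[2.2.1.2] false AND true = false
[2.2.1] false AND false = false
[2.2] NOT false = true
[2.3.2.1] false AND false = false
[2.3.2] NOT false = true
[2.3] true → true = true
[2] false AND true AND true = false
[root] true AND false = false
Overall: false → eliminated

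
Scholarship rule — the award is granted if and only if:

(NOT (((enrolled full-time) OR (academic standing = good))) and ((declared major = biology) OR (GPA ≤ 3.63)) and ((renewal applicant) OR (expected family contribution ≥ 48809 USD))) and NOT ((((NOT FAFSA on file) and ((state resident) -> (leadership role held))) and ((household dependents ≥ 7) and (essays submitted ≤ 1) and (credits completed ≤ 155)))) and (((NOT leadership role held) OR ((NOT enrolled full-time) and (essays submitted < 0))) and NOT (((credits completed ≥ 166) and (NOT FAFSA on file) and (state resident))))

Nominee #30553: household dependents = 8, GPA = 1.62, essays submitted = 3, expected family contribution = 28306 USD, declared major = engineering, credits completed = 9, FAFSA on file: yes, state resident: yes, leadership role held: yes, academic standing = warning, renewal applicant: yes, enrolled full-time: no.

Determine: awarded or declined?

Atomic conditions:
  enrolled full-time: no → false
  academic standing = good: warning == good is false
  declared major = biology: engineering == biology is false
  GPA ≤ 3.63: 1.62 ≤ 3.63 is true
  renewal applicant: yes → true
  expected family contribution ≥ 48809 USD: 28306 ≥ 48809 is false
  NOT FAFSA on file: yes → false
  state resident: yes → true
  leadership role held: yes → true
  household dependents ≥ 7: 8 ≥ 7 is true
  essays submitted ≤ 1: 3 ≤ 1 is false
  credits completed ≤ 155: 9 ≤ 155 is true
  NOT leadership role held: yes → false
  NOT enrolled full-time: no → true
  essays submitted < 0: 3 < 0 is false
  credits completed ≥ 166: 9 ≥ 166 is false
Combine:
[1.1.1] false OR false = false
[1.1] NOT false = true
[1.2] false OR true = true
[1.3] true OR false = true
[1] true AND true AND true = true
[2.1.1.2] true → true = true
[2.1.1] false AND true = false
[2.1.2] true AND false AND true = false
[2.1] false AND false = false
[2] NOT false = true
[3.1.2] true AND false = false
[3.1] false OR false = false
[3.2.1] false AND false AND true = false
[3.2] NOT false = true
[3] false AND true = false
[root] true AND true AND false = false
Overall: false → declined

Declined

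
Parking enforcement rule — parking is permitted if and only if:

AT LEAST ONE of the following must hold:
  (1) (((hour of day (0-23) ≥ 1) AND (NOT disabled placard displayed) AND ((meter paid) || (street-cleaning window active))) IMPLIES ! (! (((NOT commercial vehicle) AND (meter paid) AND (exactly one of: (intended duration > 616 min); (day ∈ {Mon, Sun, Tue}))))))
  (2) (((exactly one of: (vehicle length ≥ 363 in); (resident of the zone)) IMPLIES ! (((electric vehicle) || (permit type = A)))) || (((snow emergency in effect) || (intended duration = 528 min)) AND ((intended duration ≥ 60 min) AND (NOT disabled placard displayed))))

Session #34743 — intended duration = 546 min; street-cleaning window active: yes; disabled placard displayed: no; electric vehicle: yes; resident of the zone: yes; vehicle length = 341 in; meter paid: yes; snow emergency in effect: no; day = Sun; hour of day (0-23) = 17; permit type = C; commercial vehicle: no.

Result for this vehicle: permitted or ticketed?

Atomic conditions:
  hour of day (0-23) ≥ 1: 17 ≥ 1 is true
  NOT disabled placard displayed: no → true
  meter paid: yes → true
  street-cleaning window active: yes → true
  NOT commercial vehicle: no → true
  intended duration > 616 min: 546 > 616 is false
  day ∈ {Mon, Sun, Tue}: Sun is in the set → true
  vehicle length ≥ 363 in: 341 ≥ 363 is false
  resident of the zone: yes → true
  electric vehicle: yes → true
  permit type = A: C == A is false
  snow emergency in effect: no → false
  intended duration = 528 min: 546 == 528 is false
  intended duration ≥ 60 min: 546 ≥ 60 is true
Combine:
[1.1.3] true OR true = true
[1.1] true AND true AND true = true
[1.2.1.1.3] exactly-one(false, true) = true
[1.2.1.1] true AND true AND true = true
[1.2.1] NOT true = false
[1.2] NOT false = true
[1] true → true = true
[2.1.1] exactly-one(false, true) = true
[2.1.2.1] true OR false = true
[2.1.2] NOT true = false
[2.1] true → false = false
[2.2.1] false OR false = false
[2.2.2] true AND true = true
[2.2] false AND true = false
[2] false OR false = false
[root] true OR false = true
Overall: true → permitted

Permitted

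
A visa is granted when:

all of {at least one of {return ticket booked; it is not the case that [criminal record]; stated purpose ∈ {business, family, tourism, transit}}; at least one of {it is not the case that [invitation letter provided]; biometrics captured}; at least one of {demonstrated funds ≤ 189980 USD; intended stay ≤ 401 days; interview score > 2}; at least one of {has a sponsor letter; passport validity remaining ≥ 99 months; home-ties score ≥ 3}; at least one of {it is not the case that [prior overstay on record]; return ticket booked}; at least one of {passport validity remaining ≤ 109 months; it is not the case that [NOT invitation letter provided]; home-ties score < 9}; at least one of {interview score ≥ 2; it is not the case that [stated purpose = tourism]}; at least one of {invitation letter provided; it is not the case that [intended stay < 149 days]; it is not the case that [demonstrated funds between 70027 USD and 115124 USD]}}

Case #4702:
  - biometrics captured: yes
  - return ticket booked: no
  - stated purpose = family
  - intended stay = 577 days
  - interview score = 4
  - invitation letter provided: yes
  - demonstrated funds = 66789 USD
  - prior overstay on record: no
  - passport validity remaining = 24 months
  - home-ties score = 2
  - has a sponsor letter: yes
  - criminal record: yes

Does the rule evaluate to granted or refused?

Granted

Atomic conditions:
  return ticket booked: no → false
  criminal record: yes → true
  stated purpose ∈ {business, family, tourism, transit}: family is in the set → true
  invitation letter provided: yes → true
  biometrics captured: yes → true
  demonstrated funds ≤ 189980 USD: 66789 ≤ 189980 is true
  intended stay ≤ 401 days: 577 ≤ 401 is false
  interview score > 2: 4 > 2 is true
  has a sponsor letter: yes → true
  passport validity remaining ≥ 99 months: 24 ≥ 99 is false
  home-ties score ≥ 3: 2 ≥ 3 is false
  prior overstay on record: no → false
  passport validity remaining ≤ 109 months: 24 ≤ 109 is true
  NOT invitation letter provided: yes → false
  home-ties score < 9: 2 < 9 is true
  interview score ≥ 2: 4 ≥ 2 is true
  stated purpose = tourism: family == tourism is false
  intended stay < 149 days: 577 < 149 is false
  demonstrated funds between 70027 USD and 115124 USD: 66789 in [70027, 115124] is false
Combine:
[1.2] NOT true = false
[1] false OR false OR true = true
[2.1] NOT true = false
[2] false OR true = true
[3] true OR false OR true = true
[4] true OR false OR false = true
[5.1] NOT false = true
[5] true OR false = true
[6.2] NOT false = true
[6] true OR true OR true = true
[7.2] NOT false = true
[7] true OR true = true
[8.2] NOT false = true
[8.3] NOT false = true
[8] true OR true OR true = true
[root] true AND true AND true AND true AND true AND true AND true AND true = true
Overall: true → granted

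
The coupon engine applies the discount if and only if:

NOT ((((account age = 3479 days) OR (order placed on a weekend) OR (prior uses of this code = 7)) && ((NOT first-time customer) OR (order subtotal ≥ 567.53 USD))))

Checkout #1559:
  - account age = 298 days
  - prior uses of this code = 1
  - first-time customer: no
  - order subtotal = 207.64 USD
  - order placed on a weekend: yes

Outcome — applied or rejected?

Rejected

Atomic conditions:
  account age = 3479 days: 298 == 3479 is false
  order placed on a weekend: yes → true
  prior uses of this code = 7: 1 == 7 is false
  NOT first-time customer: no → true
  order subtotal ≥ 567.53 USD: 207.64 ≥ 567.53 is false
Combine:
[1.1] false OR true OR false = true
[1.2] true OR false = true
[1] true AND true = true
[root] NOT true = false
Overall: false → rejected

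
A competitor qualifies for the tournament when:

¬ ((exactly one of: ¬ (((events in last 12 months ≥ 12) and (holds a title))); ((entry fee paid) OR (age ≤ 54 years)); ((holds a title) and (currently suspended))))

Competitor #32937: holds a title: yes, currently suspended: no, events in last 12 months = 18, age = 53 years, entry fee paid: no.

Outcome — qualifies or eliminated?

Eliminated

Atomic conditions:
  events in last 12 months ≥ 12: 18 ≥ 12 is true
  holds a title: yes → true
  entry fee paid: no → false
  age ≤ 54 years: 53 ≤ 54 is true
  currently suspended: no → false
Combine:
[1.1.1] true AND true = true
[1.1] NOT true = false
[1.2] false OR true = true
[1.3] true AND false = false
[1] exactly-one(false, true, false) = true
[root] NOT true = false
Overall: false → eliminated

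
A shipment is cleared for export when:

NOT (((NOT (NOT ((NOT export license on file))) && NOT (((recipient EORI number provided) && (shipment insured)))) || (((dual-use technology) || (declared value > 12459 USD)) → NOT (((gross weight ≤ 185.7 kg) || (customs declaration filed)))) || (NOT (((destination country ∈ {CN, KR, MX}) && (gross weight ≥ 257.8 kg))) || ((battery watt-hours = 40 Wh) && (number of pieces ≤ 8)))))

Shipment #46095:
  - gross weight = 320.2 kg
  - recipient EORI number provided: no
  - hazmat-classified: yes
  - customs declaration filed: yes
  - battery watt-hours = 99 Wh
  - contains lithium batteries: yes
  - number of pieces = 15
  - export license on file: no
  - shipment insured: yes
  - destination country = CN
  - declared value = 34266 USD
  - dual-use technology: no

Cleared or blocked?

Blocked

Atomic conditions:
  NOT export license on file: no → true
  recipient EORI number provided: no → false
  shipment insured: yes → true
  dual-use technology: no → false
  declared value > 12459 USD: 34266 > 12459 is true
  gross weight ≤ 185.7 kg: 320.2 ≤ 185.7 is false
  customs declaration filed: yes → true
  destination country ∈ {CN, KR, MX}: CN is in the set → true
  gross weight ≥ 257.8 kg: 320.2 ≥ 257.8 is true
  battery watt-hours = 40 Wh: 99 == 40 is false
  number of pieces ≤ 8: 15 ≤ 8 is false
Combine:
[1.1.1.1] NOT true = false
[1.1.1] NOT false = true
[1.1.2.1] false AND true = false
[1.1.2] NOT false = true
[1.1] true AND true = true
[1.2.1] false OR true = true
[1.2.2.1] false OR true = true
[1.2.2] NOT true = false
[1.2] true → false = false
[1.3.1.1] true AND true = true
[1.3.1] NOT true = false
[1.3.2] false AND false = false
[1.3] false OR false = false
[1] true OR false OR false = true
[root] NOT true = false
Overall: false → blocked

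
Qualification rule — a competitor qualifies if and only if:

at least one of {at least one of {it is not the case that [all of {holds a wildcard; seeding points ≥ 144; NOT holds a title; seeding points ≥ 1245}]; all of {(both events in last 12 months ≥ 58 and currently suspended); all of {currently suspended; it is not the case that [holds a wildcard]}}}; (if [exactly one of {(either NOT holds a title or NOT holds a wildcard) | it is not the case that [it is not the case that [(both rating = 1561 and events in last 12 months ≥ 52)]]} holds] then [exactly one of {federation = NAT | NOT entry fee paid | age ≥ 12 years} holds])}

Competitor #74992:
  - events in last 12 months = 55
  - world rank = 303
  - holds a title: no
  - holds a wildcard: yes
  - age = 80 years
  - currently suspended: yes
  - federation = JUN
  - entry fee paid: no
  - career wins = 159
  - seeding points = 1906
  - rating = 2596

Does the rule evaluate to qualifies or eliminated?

Atomic conditions:
  holds a wildcard: yes → true
  seeding points ≥ 144: 1906 ≥ 144 is true
  NOT holds a title: no → true
  seeding points ≥ 1245: 1906 ≥ 1245 is true
  events in last 12 months ≥ 58: 55 ≥ 58 is false
  currently suspended: yes → true
  NOT holds a wildcard: yes → false
  rating = 1561: 2596 == 1561 is false
  events in last 12 months ≥ 52: 55 ≥ 52 is true
  federation = NAT: JUN == NAT is false
  NOT entry fee paid: no → true
  age ≥ 12 years: 80 ≥ 12 is true
Combine:
[1.1.1] true AND true AND true AND true = true
[1.1] NOT true = false
[1.2.1] false AND true = false
[1.2.2.2] NOT true = false
[1.2.2] true AND false = false
[1.2] false AND false = false
[1] false OR false = false
[2.1.1] true OR false = true
[2.1.2.1.1] false AND true = false
[2.1.2.1] NOT false = true
[2.1.2] NOT true = false
[2.1] exactly-one(true, false) = true
[2.2] exactly-one(false, true, true) = false
[2] true → false = false
[root] false OR false = false
Overall: false → eliminated

Eliminated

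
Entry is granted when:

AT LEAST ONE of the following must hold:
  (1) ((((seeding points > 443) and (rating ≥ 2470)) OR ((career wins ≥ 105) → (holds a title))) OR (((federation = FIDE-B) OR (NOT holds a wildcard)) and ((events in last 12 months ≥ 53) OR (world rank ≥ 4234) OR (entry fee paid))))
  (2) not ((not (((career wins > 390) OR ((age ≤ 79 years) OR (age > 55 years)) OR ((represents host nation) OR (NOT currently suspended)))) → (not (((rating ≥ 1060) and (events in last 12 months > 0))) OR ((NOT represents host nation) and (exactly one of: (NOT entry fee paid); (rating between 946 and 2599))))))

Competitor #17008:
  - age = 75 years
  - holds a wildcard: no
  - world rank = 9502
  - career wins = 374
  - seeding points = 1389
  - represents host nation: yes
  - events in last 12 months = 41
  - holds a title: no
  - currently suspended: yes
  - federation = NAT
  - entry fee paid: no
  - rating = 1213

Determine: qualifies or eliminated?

Atomic conditions:
  seeding points > 443: 1389 > 443 is true
  rating ≥ 2470: 1213 ≥ 2470 is false
  career wins ≥ 105: 374 ≥ 105 is true
  holds a title: no → false
  federation = FIDE-B: NAT == FIDE-B is false
  NOT holds a wildcard: no → true
  events in last 12 months ≥ 53: 41 ≥ 53 is false
  world rank ≥ 4234: 9502 ≥ 4234 is true
  entry fee paid: no → false
  career wins > 390: 374 > 390 is false
  age ≤ 79 years: 75 ≤ 79 is true
  age > 55 years: 75 > 55 is true
  represents host nation: yes → true
  NOT currently suspended: yes → false
  rating ≥ 1060: 1213 ≥ 1060 is true
  events in last 12 months > 0: 41 > 0 is true
  NOT represents host nation: yes → false
  NOT entry fee paid: no → true
  rating between 946 and 2599: 1213 in [946, 2599] is true
Combine:
[1.1.1] true AND false = false
[1.1.2] true → false = false
[1.1] false OR false = false
[1.2.1] false OR true = true
[1.2.2] false OR true OR false = true
[1.2] true AND true = true
[1] false OR true = true
[2.1.1.1.2] true OR true = true
[2.1.1.1.3] true OR false = true
[2.1.1.1] false OR true OR true = true
[2.1.1] NOT true = false
[2.1.2.1.1] true AND true = true
[2.1.2.1] NOT true = false
[2.1.2.2.2] exactly-one(true, true) = false
[2.1.2.2] false AND false = false
[2.1.2] false OR false = false
[2.1] false → false (antecedent false ⇒ implication holds) = true
[2] NOT true = false
[root] true OR false = true
Overall: true → qualifies

Qualifies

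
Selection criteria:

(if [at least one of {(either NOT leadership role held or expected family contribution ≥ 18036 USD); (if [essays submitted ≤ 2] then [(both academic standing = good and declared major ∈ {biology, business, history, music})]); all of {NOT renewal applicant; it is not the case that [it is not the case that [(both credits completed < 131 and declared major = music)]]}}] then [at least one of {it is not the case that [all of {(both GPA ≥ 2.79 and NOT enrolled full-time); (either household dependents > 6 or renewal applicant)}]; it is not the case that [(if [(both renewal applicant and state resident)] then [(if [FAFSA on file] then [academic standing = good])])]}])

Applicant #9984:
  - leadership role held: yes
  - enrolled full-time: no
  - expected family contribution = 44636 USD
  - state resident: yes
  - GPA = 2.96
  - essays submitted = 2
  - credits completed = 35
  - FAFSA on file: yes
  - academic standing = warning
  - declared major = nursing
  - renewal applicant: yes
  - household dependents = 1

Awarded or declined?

Awarded

Atomic conditions:
  NOT leadership role held: yes → false
  expected family contribution ≥ 18036 USD: 44636 ≥ 18036 is true
  essays submitted ≤ 2: 2 ≤ 2 is true
  academic standing = good: warning == good is false
  declared major ∈ {biology, business, history, music}: nursing is not in the set → false
  NOT renewal applicant: yes → false
  credits completed < 131: 35 < 131 is true
  declared major = music: nursing == music is false
  GPA ≥ 2.79: 2.96 ≥ 2.79 is true
  NOT enrolled full-time: no → true
  household dependents > 6: 1 > 6 is false
  renewal applicant: yes → true
  state resident: yes → true
  FAFSA on file: yes → true
Combine:
[1.1] false OR true = true
[1.2.2] false AND false = false
[1.2] true → false = false
[1.3.2.1.1] true AND false = false
[1.3.2.1] NOT false = true
[1.3.2] NOT true = false
[1.3] false AND false = false
[1] true OR false OR false = true
[2.1.1.1] true AND true = true
[2.1.1.2] false OR true = true
[2.1.1] true AND true = true
[2.1] NOT true = false
[2.2.1.1] true AND true = true
[2.2.1.2] true → false = false
[2.2.1] true → false = false
[2.2] NOT false = true
[2] false OR true = true
[root] true → true = true
Overall: true → awarded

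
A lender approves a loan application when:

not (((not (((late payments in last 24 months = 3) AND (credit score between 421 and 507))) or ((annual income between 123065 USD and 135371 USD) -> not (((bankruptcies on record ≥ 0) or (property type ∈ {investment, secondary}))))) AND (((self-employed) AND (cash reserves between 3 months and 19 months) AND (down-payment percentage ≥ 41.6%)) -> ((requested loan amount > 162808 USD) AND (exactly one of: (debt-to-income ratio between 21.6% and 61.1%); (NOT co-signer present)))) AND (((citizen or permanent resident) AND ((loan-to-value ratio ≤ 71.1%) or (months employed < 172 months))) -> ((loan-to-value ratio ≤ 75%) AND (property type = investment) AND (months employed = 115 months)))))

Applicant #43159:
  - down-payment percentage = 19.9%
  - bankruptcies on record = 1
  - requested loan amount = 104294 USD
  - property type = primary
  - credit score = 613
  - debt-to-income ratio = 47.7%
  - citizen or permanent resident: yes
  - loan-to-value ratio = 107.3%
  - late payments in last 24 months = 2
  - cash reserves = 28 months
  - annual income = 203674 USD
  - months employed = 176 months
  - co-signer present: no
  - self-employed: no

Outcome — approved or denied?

Denied

Atomic conditions:
  late payments in last 24 months = 3: 2 == 3 is false
  credit score between 421 and 507: 613 in [421, 507] is false
  annual income between 123065 USD and 135371 USD: 203674 in [123065, 135371] is false
  bankruptcies on record ≥ 0: 1 ≥ 0 is true
  property type ∈ {investment, secondary}: primary is not in the set → false
  self-employed: no → false
  cash reserves between 3 months and 19 months: 28 in [3, 19] is false
  down-payment percentage ≥ 41.6%: 19.9 ≥ 41.6 is false
  requested loan amount > 162808 USD: 104294 > 162808 is false
  debt-to-income ratio between 21.6% and 61.1%: 47.7 in [21.6, 61.1] is true
  NOT co-signer present: no → true
  citizen or permanent resident: yes → true
  loan-to-value ratio ≤ 71.1%: 107.3 ≤ 71.1 is false
  months employed < 172 months: 176 < 172 is false
  loan-to-value ratio ≤ 75%: 107.3 ≤ 75 is false
  property type = investment: primary == investment is false
  months employed = 115 months: 176 == 115 is false
Combine:
[1.1.1.1] false AND false = false
[1.1.1] NOT false = true
[1.1.2.2.1] true OR false = true
[1.1.2.2] NOT true = false
[1.1.2] false → false (antecedent false ⇒ implication holds) = true
[1.1] true OR true = true
[1.2.1] false AND false AND false = false
[1.2.2.2] exactly-one(true, true) = false
[1.2.2] false AND false = false
[1.2] false → false (antecedent false ⇒ implication holds) = true
[1.3.1.2] false OR false = false
[1.3.1] true AND false = false
[1.3.2] false AND false AND false = false
[1.3] false → false (antecedent false ⇒ implication holds) = true
[1] true AND true AND true = true
[root] NOT true = false
Overall: false → denied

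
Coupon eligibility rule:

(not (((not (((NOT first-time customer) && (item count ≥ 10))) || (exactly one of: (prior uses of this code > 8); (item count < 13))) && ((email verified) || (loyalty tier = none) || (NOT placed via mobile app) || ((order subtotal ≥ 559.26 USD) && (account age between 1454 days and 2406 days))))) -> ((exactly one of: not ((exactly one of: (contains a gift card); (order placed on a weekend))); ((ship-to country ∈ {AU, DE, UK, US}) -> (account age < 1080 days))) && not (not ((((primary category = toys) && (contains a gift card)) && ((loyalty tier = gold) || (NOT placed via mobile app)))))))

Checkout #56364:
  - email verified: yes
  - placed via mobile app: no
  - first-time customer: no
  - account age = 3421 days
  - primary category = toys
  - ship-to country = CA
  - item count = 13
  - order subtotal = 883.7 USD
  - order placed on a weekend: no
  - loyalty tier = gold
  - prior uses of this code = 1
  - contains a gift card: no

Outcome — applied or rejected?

Atomic conditions:
  NOT first-time customer: no → true
  item count ≥ 10: 13 ≥ 10 is true
  prior uses of this code > 8: 1 > 8 is false
  item count < 13: 13 < 13 is false
  email verified: yes → true
  loyalty tier = none: gold == none is false
  NOT placed via mobile app: no → true
  order subtotal ≥ 559.26 USD: 883.7 ≥ 559.26 is true
  account age between 1454 days and 2406 days: 3421 in [1454, 2406] is false
  contains a gift card: no → false
  order placed on a weekend: no → false
  ship-to country ∈ {AU, DE, UK, US}: CA is not in the set → false
  account age < 1080 days: 3421 < 1080 is false
  primary category = toys: toys == toys is true
  loyalty tier = gold: gold == gold is true
Combine:
[1.1.1.1.1] true AND true = true
[1.1.1.1] NOT true = false
[1.1.1.2] exactly-one(false, false) = false
[1.1.1] false OR false = false
[1.1.2.4] true AND false = false
[1.1.2] true OR false OR true OR false = true
[1.1] false AND true = false
[1] NOT false = true
[2.1.1.1] exactly-one(false, false) = false
[2.1.1] NOT false = true
[2.1.2] false → false (antecedent false ⇒ implication holds) = true
[2.1] exactly-one(true, true) = false
[2.2.1.1.1] true AND false = false
[2.2.1.1.2] true OR true = true
[2.2.1.1] false AND true = false
[2.2.1] NOT false = true
[2.2] NOT true = false
[2] false AND false = false
[root] true → false = false
Overall: false → rejected

Rejected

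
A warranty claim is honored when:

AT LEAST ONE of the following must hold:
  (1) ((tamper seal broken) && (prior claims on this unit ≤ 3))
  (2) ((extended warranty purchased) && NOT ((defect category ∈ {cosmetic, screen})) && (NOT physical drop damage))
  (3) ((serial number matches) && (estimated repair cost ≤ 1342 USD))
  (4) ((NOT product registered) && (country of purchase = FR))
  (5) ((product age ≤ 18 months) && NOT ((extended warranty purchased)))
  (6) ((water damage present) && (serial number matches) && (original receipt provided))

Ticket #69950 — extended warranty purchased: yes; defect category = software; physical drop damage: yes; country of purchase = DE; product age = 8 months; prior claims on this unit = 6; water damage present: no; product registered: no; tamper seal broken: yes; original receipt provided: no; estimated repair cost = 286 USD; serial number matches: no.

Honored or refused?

Atomic conditions:
  tamper seal broken: yes → true
  prior claims on this unit ≤ 3: 6 ≤ 3 is false
  extended warranty purchased: yes → true
  defect category ∈ {cosmetic, screen}: software is not in the set → false
  NOT physical drop damage: yes → false
  serial number matches: no → false
  estimated repair cost ≤ 1342 USD: 286 ≤ 1342 is true
  NOT product registered: no → true
  country of purchase = FR: DE == FR is false
  product age ≤ 18 months: 8 ≤ 18 is true
  water damage present: no → false
  original receipt provided: no → false
Combine:
[1] true AND false = false
[2.2] NOT false = true
[2] true AND true AND false = false
[3] false AND true = false
[4] true AND false = false
[5.2] NOT true = false
[5] true AND false = false
[6] false AND false AND false = false
[root] false OR false OR false OR false OR false OR false = false
Overall: false → refused

Refused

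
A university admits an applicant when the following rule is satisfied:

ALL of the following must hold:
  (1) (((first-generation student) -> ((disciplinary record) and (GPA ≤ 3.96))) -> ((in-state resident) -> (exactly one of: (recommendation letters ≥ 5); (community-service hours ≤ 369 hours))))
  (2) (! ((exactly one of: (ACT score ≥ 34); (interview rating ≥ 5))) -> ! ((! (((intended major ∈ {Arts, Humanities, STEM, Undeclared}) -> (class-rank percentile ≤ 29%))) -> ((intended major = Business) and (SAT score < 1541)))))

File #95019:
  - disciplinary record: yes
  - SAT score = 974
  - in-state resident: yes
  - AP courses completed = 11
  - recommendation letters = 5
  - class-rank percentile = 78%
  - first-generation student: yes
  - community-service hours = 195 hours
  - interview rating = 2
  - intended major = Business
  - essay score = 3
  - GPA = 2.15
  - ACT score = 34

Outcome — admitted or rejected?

Rejected

Atomic conditions:
  first-generation student: yes → true
  disciplinary record: yes → true
  GPA ≤ 3.96: 2.15 ≤ 3.96 is true
  in-state resident: yes → true
  recommendation letters ≥ 5: 5 ≥ 5 is true
  community-service hours ≤ 369 hours: 195 ≤ 369 is true
  ACT score ≥ 34: 34 ≥ 34 is true
  interview rating ≥ 5: 2 ≥ 5 is false
  intended major ∈ {Arts, Humanities, STEM, Undeclared}: Business is not in the set → false
  class-rank percentile ≤ 29%: 78 ≤ 29 is false
  intended major = Business: Business == Business is true
  SAT score < 1541: 974 < 1541 is true
Combine:
[1.1.2] true AND true = true
[1.1] true → true = true
[1.2.2] exactly-one(true, true) = false
[1.2] true → false = false
[1] true → false = false
[2.1.1] exactly-one(true, false) = true
[2.1] NOT true = false
[2.2.1.1.1] false → false (antecedent false ⇒ implication holds) = true
[2.2.1.1] NOT true = false
[2.2.1.2] true AND true = true
[2.2.1] false → true (antecedent false ⇒ implication holds) = true
[2.2] NOT true = false
[2] false → false (antecedent false ⇒ implication holds) = true
[root] false AND true = false
Overall: false → rejected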